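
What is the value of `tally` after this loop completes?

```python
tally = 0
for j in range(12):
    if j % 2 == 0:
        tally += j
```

Let's trace through this code step by step.

Initialize: tally = 0
Entering loop: for j in range(12):
After iteration 1: j = 0, tally = 0
After iteration 2: j = 1, tally = 0
After iteration 3: j = 2, tally = 2
After iteration 4: j = 3, tally = 2
After iteration 5: j = 4, tally = 6
After iteration 6: j = 5, tally = 6
After iteration 7: j = 6, tally = 12
After iteration 8: j = 7, tally = 12
After iteration 9: j = 8, tally = 20
After iteration 10: j = 9, tally = 20
After iteration 11: j = 10, tally = 30
After iteration 12: j = 11, tally = 30
Loop ends.

Final answer: 30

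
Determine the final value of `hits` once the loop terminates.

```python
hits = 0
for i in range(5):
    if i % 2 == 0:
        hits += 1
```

Let's trace through this code step by step.

Initialize: hits = 0
Entering loop: for i in range(5):
After iteration 1: i = 0, hits = 1
After iteration 2: i = 1, hits = 1
After iteration 3: i = 2, hits = 2
After iteration 4: i = 3, hits = 2
After iteration 5: i = 4, hits = 3
Loop ends.

Final answer: 3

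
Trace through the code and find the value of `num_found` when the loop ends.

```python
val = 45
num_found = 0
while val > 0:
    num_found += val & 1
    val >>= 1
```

Let's trace through this code step by step.

Initialize: val = 45
Initialize: num_found = 0
Entering loop: while val > 0:
After iteration 1: val = 22, num_found = 1
After iteration 2: val = 11, num_found = 1
After iteration 3: val = 5, num_found = 2
After iteration 4: val = 2, num_found = 3
After iteration 5: val = 1, num_found = 3
After iteration 6: val = 0, num_found = 4
Loop ends.

Final answer: 4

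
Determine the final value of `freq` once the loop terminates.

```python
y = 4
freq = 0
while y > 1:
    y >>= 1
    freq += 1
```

Let's trace through this code step by step.

Initialize: y = 4
Initialize: freq = 0
Entering loop: while y > 1:
After iteration 1: y = 2, freq = 1
After iteration 2: y = 1, freq = 2
Loop ends.

Final answer: 2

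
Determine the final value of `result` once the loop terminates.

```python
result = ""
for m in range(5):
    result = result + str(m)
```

Let's trace through this code step by step.

Initialize: result = ''
Entering loop: for m in range(5):
After iteration 1: m = 0, result = '0'
After iteration 2: m = 1, result = '01'
After iteration 3: m = 2, result = '012'
After iteration 4: m = 3, result = '0123'
After iteration 5: m = 4, result = '01234'
Loop ends.

Final answer: '01234'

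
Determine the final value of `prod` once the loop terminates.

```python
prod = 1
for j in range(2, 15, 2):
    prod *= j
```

Let's trace through this code step by step.

Initialize: prod = 1
Entering loop: for j in range(2, 15, 2):
After iteration 1: j = 2, prod = 2
After iteration 2: j = 4, prod = 8
After iteration 3: j = 6, prod = 48
After iteration 4: j = 8, prod = 384
After iteration 5: j = 10, prod = 3840
After iteration 6: j = 12, prod = 46080
After iteration 7: j = 14, prod = 645120
Loop ends.

Final answer: 645120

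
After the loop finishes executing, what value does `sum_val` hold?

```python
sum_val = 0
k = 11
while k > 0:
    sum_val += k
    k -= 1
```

Let's trace through this code step by step.

Initialize: sum_val = 0
Initialize: k = 11
Entering loop: while k > 0:
After iteration 1: sum_val = 11, k = 10
After iteration 2: sum_val = 21, k = 9
After iteration 3: sum_val = 30, k = 8
After iteration 4: sum_val = 38, k = 7
After iteration 5: sum_val = 45, k = 6
After iteration 6: sum_val = 51, k = 5
After iteration 7: sum_val = 56, k = 4
After iteration 8: sum_val = 60, k = 3
After iteration 9: sum_val = 63, k = 2
After iteration 10: sum_val = 65, k = 1
After iteration 11: sum_val = 66, k = 0
Loop ends.

Final answer: 66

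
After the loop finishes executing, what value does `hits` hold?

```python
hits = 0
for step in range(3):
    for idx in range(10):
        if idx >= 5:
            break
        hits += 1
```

Let's trace through this code step by step.

Initialize: hits = 0
Entering loop: for step in range(3):
After iteration 1: step = 0, hits = 5
After iteration 2: step = 1, hits = 10
After iteration 3: step = 2, hits = 15
Loop ends.

Final answer: 15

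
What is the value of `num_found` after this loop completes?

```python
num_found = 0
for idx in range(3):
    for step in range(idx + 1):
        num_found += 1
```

Let's trace through this code step by step.

Initialize: num_found = 0
Entering loop: for idx in range(3):
After iteration 1: idx = 0, num_found = 1, step = 0
After iteration 2: idx = 1, num_found = 3, step = 1
After iteration 3: idx = 2, num_found = 6, step = 2
Loop ends.

Final answer: 6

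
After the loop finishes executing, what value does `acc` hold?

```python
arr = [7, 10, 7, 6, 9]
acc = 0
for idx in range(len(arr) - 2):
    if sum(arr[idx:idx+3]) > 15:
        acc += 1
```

Let's trace through this code step by step.

Initialize: arr = [7, 10, 7, 6, 9]
Initialize: acc = 0
Entering loop: for idx in range(len(arr) - 2):
After iteration 1: idx = 0, acc = 1
After iteration 2: idx = 1, acc = 2
After iteration 3: idx = 2, acc = 3
Loop ends.

Final answer: 3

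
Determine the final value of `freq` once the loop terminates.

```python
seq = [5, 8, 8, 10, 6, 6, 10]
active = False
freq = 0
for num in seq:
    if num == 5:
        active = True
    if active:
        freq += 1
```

Let's trace through this code step by step.

Initialize: seq = [5, 8, 8, 10, 6, 6, 10]
Initialize: active = False
Initialize: freq = 0
Entering loop: for num in seq:
After iteration 1: num = 5, active = True, freq = 1
After iteration 2: num = 8, active = True, freq = 2
After iteration 3: num = 8, active = True, freq = 3
After iteration 4: num = 10, active = True, freq = 4
After iteration 5: num = 6, active = True, freq = 5
After iteration 6: num = 6, active = True, freq = 6
After iteration 7: num = 10, active = True, freq = 7
Loop ends.

Final answer: 7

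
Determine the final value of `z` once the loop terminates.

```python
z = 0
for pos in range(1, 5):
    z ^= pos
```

Let's trace through this code step by step.

Initialize: z = 0
Entering loop: for pos in range(1, 5):
After iteration 1: pos = 1, z = 1
After iteration 2: pos = 2, z = 3
After iteration 3: pos = 3, z = 0
After iteration 4: pos = 4, z = 4
Loop ends.

Final answer: 4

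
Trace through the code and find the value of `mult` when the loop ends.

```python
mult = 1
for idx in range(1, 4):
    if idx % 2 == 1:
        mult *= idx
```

Let's trace through this code step by step.

Initialize: mult = 1
Entering loop: for idx in range(1, 4):
After iteration 1: idx = 1, mult = 1
After iteration 2: idx = 2, mult = 1
After iteration 3: idx = 3, mult = 3
Loop ends.

Final answer: 3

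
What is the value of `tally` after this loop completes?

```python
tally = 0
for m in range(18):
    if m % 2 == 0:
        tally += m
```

Let's trace through this code step by step.

Initialize: tally = 0
Entering loop: for m in range(18):
After iteration 1: m = 0, tally = 0
After iteration 2: m = 1, tally = 0
After iteration 3: m = 2, tally = 2
After iteration 4: m = 3, tally = 2
After iteration 5: m = 4, tally = 6
After iteration 6: m = 5, tally = 6
After iteration 7: m = 6, tally = 12
After iteration 8: m = 7, tally = 12
After iteration 9: m = 8, tally = 20
After iteration 10: m = 9, tally = 20
After iteration 11: m = 10, tally = 30
After iteration 12: m = 11, tally = 30
After iteration 13: m = 12, tally = 42
After iteration 14: m = 13, tally = 42
After iteration 15: m = 14, tally = 56
After iteration 16: m = 15, tally = 56
After iteration 17: m = 16, tally = 72
After iteration 18: m = 17, tally = 72
Loop ends.

Final answer: 72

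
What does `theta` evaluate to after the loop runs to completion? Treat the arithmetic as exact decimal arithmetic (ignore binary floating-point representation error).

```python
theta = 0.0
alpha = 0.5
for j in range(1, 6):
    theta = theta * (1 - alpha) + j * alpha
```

Let's trace through this code step by step.

Initialize: theta = 0.0
Initialize: alpha = 0.5
Entering loop: for j in range(1, 6):
After iteration 1: j = 1, theta = 0.5
After iteration 2: j = 2, theta = 1.25
After iteration 3: j = 3, theta = 2.125
After iteration 4: j = 4, theta = 3.0625
After iteration 5: j = 5, theta = 4.03125
Loop ends.

Final answer: 4.03125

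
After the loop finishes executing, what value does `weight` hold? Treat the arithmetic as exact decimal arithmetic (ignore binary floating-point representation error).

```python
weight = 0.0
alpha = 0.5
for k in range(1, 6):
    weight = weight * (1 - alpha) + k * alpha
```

Let's trace through this code step by step.

Initialize: weight = 0.0
Initialize: alpha = 0.5
Entering loop: for k in range(1, 6):
After iteration 1: k = 1, weight = 0.5
After iteration 2: k = 2, weight = 1.25
After iteration 3: k = 3, weight = 2.125
After iteration 4: k = 4, weight = 3.0625
After iteration 5: k = 5, weight = 4.03125
Loop ends.

Final answer: 4.03125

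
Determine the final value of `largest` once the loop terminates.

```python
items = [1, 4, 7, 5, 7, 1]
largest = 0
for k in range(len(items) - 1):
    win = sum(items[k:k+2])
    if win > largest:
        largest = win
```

Let's trace through this code step by step.

Initialize: items = [1, 4, 7, 5, 7, 1]
Initialize: largest = 0
Entering loop: for k in range(len(items) - 1):
After iteration 1: k = 0, largest = 5, win = 5
After iteration 2: k = 1, largest = 11, win = 11
After iteration 3: k = 2, largest = 12, win = 12
After iteration 4: k = 3, largest = 12, win = 12
After iteration 5: k = 4, largest = 12, win = 8
Loop ends.

Final answer: 12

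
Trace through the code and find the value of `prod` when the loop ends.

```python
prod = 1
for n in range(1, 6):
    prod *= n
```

Let's trace through this code step by step.

Initialize: prod = 1
Entering loop: for n in range(1, 6):
After iteration 1: n = 1, prod = 1
After iteration 2: n = 2, prod = 2
After iteration 3: n = 3, prod = 6
After iteration 4: n = 4, prod = 24
After iteration 5: n = 5, prod = 120
Loop ends.

Final answer: 120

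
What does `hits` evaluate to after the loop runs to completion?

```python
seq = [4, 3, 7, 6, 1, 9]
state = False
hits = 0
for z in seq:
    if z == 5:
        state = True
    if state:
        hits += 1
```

Let's trace through this code step by step.

Initialize: seq = [4, 3, 7, 6, 1, 9]
Initialize: state = False
Initialize: hits = 0
Entering loop: for z in seq:
After iteration 1: z = 4, hits = 0
After iteration 2: z = 3, hits = 0
After iteration 3: z = 7, hits = 0
After iteration 4: z = 6, hits = 0
After iteration 5: z = 1, hits = 0
After iteration 6: z = 9, hits = 0
Loop ends.

Final answer: 0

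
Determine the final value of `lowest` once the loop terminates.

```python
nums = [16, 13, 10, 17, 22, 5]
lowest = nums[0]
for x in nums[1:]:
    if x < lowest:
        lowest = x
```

Let's trace through this code step by step.

Initialize: nums = [16, 13, 10, 17, 22, 5]
Initialize: lowest = 16
Entering loop: for x in nums[1:]:
After iteration 1: x = 13, lowest = 13
After iteration 2: x = 10, lowest = 10
After iteration 3: x = 17, lowest = 10
After iteration 4: x = 22, lowest = 10
After iteration 5: x = 5, lowest = 5
Loop ends.

Final answer: 5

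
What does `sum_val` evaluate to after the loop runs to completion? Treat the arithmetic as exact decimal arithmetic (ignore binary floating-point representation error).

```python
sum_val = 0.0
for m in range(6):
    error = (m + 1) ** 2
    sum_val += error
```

Let's trace through this code step by step.

Initialize: sum_val = 0.0
Entering loop: for m in range(6):
After iteration 1: m = 0, sum_val = 1.0, error = 1
After iteration 2: m = 1, sum_val = 5.0, error = 4
After iteration 3: m = 2, sum_val = 14.0, error = 9
After iteration 4: m = 3, sum_val = 30.0, error = 16
After iteration 5: m = 4, sum_val = 55.0, error = 25
After iteration 6: m = 5, sum_val = 91.0, error = 36
Loop ends.

Final answer: 91.0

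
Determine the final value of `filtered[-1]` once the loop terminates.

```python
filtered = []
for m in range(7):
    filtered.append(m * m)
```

Let's trace through this code step by step.

Initialize: filtered = []
Entering loop: for m in range(7):
After iteration 1: m = 0, filtered = [0]
After iteration 2: m = 1, filtered = [0, 1]
After iteration 3: m = 2, filtered = [0, 1, 4]
After iteration 4: m = 3, filtered = [0, 1, 4, 9]
After iteration 5: m = 4, filtered = [0, 1, 4, 9, 16]
After iteration 6: m = 5, filtered = [0, 1, 4, 9, 16, 25]
After iteration 7: m = 6, filtered = [0, 1, 4, 9, 16, 25, 36]
Loop ends.
filtered[-1] = 36

Final answer: 36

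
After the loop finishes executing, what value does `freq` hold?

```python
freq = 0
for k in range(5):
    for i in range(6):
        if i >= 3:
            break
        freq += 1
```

Let's trace through this code step by step.

Initialize: freq = 0
Entering loop: for k in range(5):
After iteration 1: k = 0, freq = 3
After iteration 2: k = 1, freq = 6
After iteration 3: k = 2, freq = 9
After iteration 4: k = 3, freq = 12
After iteration 5: k = 4, freq = 15
Loop ends.

Final answer: 15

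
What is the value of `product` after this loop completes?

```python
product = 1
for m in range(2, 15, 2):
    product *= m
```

Let's trace through this code step by step.

Initialize: product = 1
Entering loop: for m in range(2, 15, 2):
After iteration 1: m = 2, product = 2
After iteration 2: m = 4, product = 8
After iteration 3: m = 6, product = 48
After iteration 4: m = 8, product = 384
After iteration 5: m = 10, product = 3840
After iteration 6: m = 12, product = 46080
After iteration 7: m = 14, product = 645120
Loop ends.

Final answer: 645120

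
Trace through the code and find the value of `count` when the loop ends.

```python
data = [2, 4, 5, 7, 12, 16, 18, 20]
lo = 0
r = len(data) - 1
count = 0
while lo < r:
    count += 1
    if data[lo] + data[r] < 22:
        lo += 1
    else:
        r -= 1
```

Let's trace through this code step by step.

Initialize: data = [2, 4, 5, 7, 12, 16, 18, 20]
Initialize: lo = 0
Initialize: r = 7
Initialize: count = 0
Entering loop: while lo < r:
After iteration 1: lo = 0, r = 6, count = 1
After iteration 2: lo = 1, r = 6, count = 2
After iteration 3: lo = 1, r = 5, count = 3
After iteration 4: lo = 2, r = 5, count = 4
After iteration 5: lo = 3, r = 5, count = 5
After iteration 6: lo = 3, r = 4, count = 6
After iteration 7: lo = 4, r = 4, count = 7
Loop ends.

Final answer: 7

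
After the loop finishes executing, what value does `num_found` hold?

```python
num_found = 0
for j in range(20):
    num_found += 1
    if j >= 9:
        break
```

Let's trace through this code step by step.

Initialize: num_found = 0
Entering loop: for j in range(20):
After iteration 1: j = 0, num_found = 1
After iteration 2: j = 1, num_found = 2
After iteration 3: j = 2, num_found = 3
After iteration 4: j = 3, num_found = 4
After iteration 5: j = 4, num_found = 5
After iteration 6: j = 5, num_found = 6
After iteration 7: j = 6, num_found = 7
After iteration 8: j = 7, num_found = 8
After iteration 9: j = 8, num_found = 9
After iteration 10: j = 9, num_found = 10
Loop ends.

Final answer: 10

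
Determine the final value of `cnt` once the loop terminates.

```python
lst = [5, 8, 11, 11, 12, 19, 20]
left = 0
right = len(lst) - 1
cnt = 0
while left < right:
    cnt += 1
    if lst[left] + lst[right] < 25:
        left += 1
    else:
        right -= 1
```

Let's trace through this code step by step.

Initialize: lst = [5, 8, 11, 11, 12, 19, 20]
Initialize: left = 0
Initialize: right = 6
Initialize: cnt = 0
Entering loop: while left < right:
After iteration 1: left = 0, right = 5, cnt = 1
After iteration 2: left = 1, right = 5, cnt = 2
After iteration 3: left = 1, right = 4, cnt = 3
After iteration 4: left = 2, right = 4, cnt = 4
After iteration 5: left = 3, right = 4, cnt = 5
After iteration 6: left = 4, right = 4, cnt = 6
Loop ends.

Final answer: 6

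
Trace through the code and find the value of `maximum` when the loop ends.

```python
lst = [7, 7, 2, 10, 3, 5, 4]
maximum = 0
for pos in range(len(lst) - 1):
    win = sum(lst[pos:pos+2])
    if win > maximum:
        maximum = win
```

Let's trace through this code step by step.

Initialize: lst = [7, 7, 2, 10, 3, 5, 4]
Initialize: maximum = 0
Entering loop: for pos in range(len(lst) - 1):
After iteration 1: pos = 0, maximum = 14, win = 14
After iteration 2: pos = 1, maximum = 14, win = 9
After iteration 3: pos = 2, maximum = 14, win = 12
After iteration 4: pos = 3, maximum = 14, win = 13
After iteration 5: pos = 4, maximum = 14, win = 8
After iteration 6: pos = 5, maximum = 14, win = 9
Loop ends.

Final answer: 14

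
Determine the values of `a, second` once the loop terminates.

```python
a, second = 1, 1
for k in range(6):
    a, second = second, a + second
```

Let's trace through this code step by step.

Initialize: a = 1
Initialize: second = 1
Entering loop: for k in range(6):
After iteration 1: k = 0, a = 1, second = 2
After iteration 2: k = 1, a = 2, second = 3
After iteration 3: k = 2, a = 3, second = 5
After iteration 4: k = 3, a = 5, second = 8
After iteration 5: k = 4, a = 8, second = 13
After iteration 6: k = 5, a = 13, second = 21
Loop ends.

Final answer: 13, 21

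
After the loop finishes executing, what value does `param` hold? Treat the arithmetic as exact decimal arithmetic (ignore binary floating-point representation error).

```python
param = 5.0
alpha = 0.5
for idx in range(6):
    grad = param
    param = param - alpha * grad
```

Let's trace through this code step by step.

Initialize: param = 5.0
Initialize: alpha = 0.5
Entering loop: for idx in range(6):
After iteration 1: idx = 0, param = 2.5, grad = 5.0
After iteration 2: idx = 1, param = 1.25, grad = 2.5
After iteration 3: idx = 2, param = 0.625, grad = 1.25
After iteration 4: idx = 3, param = 0.3125, grad = 0.625
After iteration 5: idx = 4, param = 0.15625, grad = 0.3125
After iteration 6: idx = 5, param = 0.078125, grad = 0.15625
Loop ends.

Final answer: 0.078125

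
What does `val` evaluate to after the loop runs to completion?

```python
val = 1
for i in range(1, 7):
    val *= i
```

Let's trace through this code step by step.

Initialize: val = 1
Entering loop: for i in range(1, 7):
After iteration 1: i = 1, val = 1
After iteration 2: i = 2, val = 2
After iteration 3: i = 3, val = 6
After iteration 4: i = 4, val = 24
After iteration 5: i = 5, val = 120
After iteration 6: i = 6, val = 720
Loop ends.

Final answer: 720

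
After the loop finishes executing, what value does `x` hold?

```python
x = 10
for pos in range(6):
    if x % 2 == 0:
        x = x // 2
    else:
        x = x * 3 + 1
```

Let's trace through this code step by step.

Initialize: x = 10
Entering loop: for pos in range(6):
After iteration 1: pos = 0, x = 5
After iteration 2: pos = 1, x = 16
After iteration 3: pos = 2, x = 8
After iteration 4: pos = 3, x = 4
After iteration 5: pos = 4, x = 2
After iteration 6: pos = 5, x = 1
Loop ends.

Final answer: 1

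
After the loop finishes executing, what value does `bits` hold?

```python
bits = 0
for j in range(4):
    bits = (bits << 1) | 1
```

Let's trace through this code step by step.

Initialize: bits = 0
Entering loop: for j in range(4):
After iteration 1: j = 0, bits = 1
After iteration 2: j = 1, bits = 3
After iteration 3: j = 2, bits = 7
After iteration 4: j = 3, bits = 15
Loop ends.

Final answer: 15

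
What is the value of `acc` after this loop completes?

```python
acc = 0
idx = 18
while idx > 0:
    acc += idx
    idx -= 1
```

Let's trace through this code step by step.

Initialize: acc = 0
Initialize: idx = 18
Entering loop: while idx > 0:
After iteration 1: acc = 18, idx = 17
After iteration 2: acc = 35, idx = 16
After iteration 3: acc = 51, idx = 15
After iteration 4: acc = 66, idx = 14
After iteration 5: acc = 80, idx = 13
After iteration 6: acc = 93, idx = 12
After iteration 7: acc = 105, idx = 11
After iteration 8: acc = 116, idx = 10
After iteration 9: acc = 126, idx = 9
After iteration 10: acc = 135, idx = 8
After iteration 11: acc = 143, idx = 7
After iteration 12: acc = 150, idx = 6
After iteration 13: acc = 156, idx = 5
After iteration 14: acc = 161, idx = 4
After iteration 15: acc = 165, idx = 3
After iteration 16: acc = 168, idx = 2
After iteration 17: acc = 170, idx = 1
After iteration 18: acc = 171, idx = 0
Loop ends.

Final answer: 171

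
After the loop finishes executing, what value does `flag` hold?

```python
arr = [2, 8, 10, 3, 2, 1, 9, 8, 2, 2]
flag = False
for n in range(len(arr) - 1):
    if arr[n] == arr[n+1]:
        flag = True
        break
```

Let's trace through this code step by step.

Initialize: arr = [2, 8, 10, 3, 2, 1, 9, 8, 2, 2]
Initialize: flag = False
Entering loop: for n in range(len(arr) - 1):
After iteration 1: n = 0, flag = False
After iteration 2: n = 1, flag = False
After iteration 3: n = 2, flag = False
After iteration 4: n = 3, flag = False
After iteration 5: n = 4, flag = False
After iteration 6: n = 5, flag = False
After iteration 7: n = 6, flag = False
After iteration 8: n = 7, flag = False
After iteration 9: n = 8, flag = True
Loop ends.

Final answer: True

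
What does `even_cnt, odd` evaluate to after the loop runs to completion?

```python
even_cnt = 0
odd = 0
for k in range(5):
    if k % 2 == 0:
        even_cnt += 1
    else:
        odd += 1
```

Let's trace through this code step by step.

Initialize: even_cnt = 0
Initialize: odd = 0
Entering loop: for k in range(5):
After iteration 1: k = 0, even_cnt = 1, odd = 0
After iteration 2: k = 1, even_cnt = 1, odd = 1
After iteration 3: k = 2, even_cnt = 2, odd = 1
After iteration 4: k = 3, even_cnt = 2, odd = 2
After iteration 5: k = 4, even_cnt = 3, odd = 2
Loop ends.

Final answer: 3, 2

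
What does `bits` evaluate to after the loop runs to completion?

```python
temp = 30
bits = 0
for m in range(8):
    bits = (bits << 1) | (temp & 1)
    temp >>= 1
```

Let's trace through this code step by step.

Initialize: temp = 30
Initialize: bits = 0
Entering loop: for m in range(8):
After iteration 1: m = 0, temp = 15, bits = 0
After iteration 2: m = 1, temp = 7, bits = 1
After iteration 3: m = 2, temp = 3, bits = 3
After iteration 4: m = 3, temp = 1, bits = 7
After iteration 5: m = 4, temp = 0, bits = 15
After iteration 6: m = 5, temp = 0, bits = 30
After iteration 7: m = 6, temp = 0, bits = 60
After iteration 8: m = 7, temp = 0, bits = 120
Loop ends.

Final answer: 120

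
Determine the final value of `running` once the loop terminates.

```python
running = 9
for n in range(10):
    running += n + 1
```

Let's trace through this code step by step.

Initialize: running = 9
Entering loop: for n in range(10):
After iteration 1: n = 0, running = 10
After iteration 2: n = 1, running = 12
After iteration 3: n = 2, running = 15
After iteration 4: n = 3, running = 19
After iteration 5: n = 4, running = 24
After iteration 6: n = 5, running = 30
After iteration 7: n = 6, running = 37
After iteration 8: n = 7, running = 45
After iteration 9: n = 8, running = 54
After iteration 10: n = 9, running = 64
Loop ends.

Final answer: 64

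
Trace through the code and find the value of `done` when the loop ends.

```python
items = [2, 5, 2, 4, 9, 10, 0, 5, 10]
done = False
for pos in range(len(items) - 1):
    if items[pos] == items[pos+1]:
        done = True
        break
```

Let's trace through this code step by step.

Initialize: items = [2, 5, 2, 4, 9, 10, 0, 5, 10]
Initialize: done = False
Entering loop: for pos in range(len(items) - 1):
After iteration 1: pos = 0, done = False
After iteration 2: pos = 1, done = False
After iteration 3: pos = 2, done = False
After iteration 4: pos = 3, done = False
After iteration 5: pos = 4, done = False
After iteration 6: pos = 5, done = False
After iteration 7: pos = 6, done = False
After iteration 8: pos = 7, done = False
Loop ends.

Final answer: False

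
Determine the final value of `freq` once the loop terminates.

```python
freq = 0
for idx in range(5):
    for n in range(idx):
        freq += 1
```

Let's trace through this code step by step.

Initialize: freq = 0
Entering loop: for idx in range(5):
After iteration 1: idx = 0, freq = 0
After iteration 2: idx = 1, freq = 1, n = 0
After iteration 3: idx = 2, freq = 3, n = 1
After iteration 4: idx = 3, freq = 6, n = 2
After iteration 5: idx = 4, freq = 10, n = 3
Loop ends.

Final answer: 10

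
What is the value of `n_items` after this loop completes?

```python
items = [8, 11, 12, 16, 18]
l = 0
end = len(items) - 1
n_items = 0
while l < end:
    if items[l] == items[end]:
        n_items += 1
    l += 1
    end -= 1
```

Let's trace through this code step by step.

Initialize: items = [8, 11, 12, 16, 18]
Initialize: l = 0
Initialize: end = 4
Initialize: n_items = 0
Entering loop: while l < end:
After iteration 1: l = 1, end = 3, n_items = 0
After iteration 2: l = 2, end = 2, n_items = 0
Loop ends.

Final answer: 0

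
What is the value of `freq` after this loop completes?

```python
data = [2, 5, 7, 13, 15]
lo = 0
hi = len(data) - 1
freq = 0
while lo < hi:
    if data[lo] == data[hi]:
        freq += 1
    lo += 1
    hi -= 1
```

Let's trace through this code step by step.

Initialize: data = [2, 5, 7, 13, 15]
Initialize: lo = 0
Initialize: hi = 4
Initialize: freq = 0
Entering loop: while lo < hi:
After iteration 1: lo = 1, hi = 3, freq = 0
After iteration 2: lo = 2, hi = 2, freq = 0
Loop ends.

Final answer: 0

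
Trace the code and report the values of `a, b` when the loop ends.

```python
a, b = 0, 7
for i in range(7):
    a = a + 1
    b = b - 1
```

Let's trace through this code step by step.

Initialize: a = 0
Initialize: b = 7
Entering loop: for i in range(7):
After iteration 1: i = 0, a = 1, b = 6
After iteration 2: i = 1, a = 2, b = 5
After iteration 3: i = 2, a = 3, b = 4
After iteration 4: i = 3, a = 4, b = 3
After iteration 5: i = 4, a = 5, b = 2
After iteration 6: i = 5, a = 6, b = 1
After iteration 7: i = 6, a = 7, b = 0
Loop ends.

Final answer: 7, 0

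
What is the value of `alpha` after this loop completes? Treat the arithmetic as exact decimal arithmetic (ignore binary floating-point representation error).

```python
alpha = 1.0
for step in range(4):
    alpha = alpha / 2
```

Let's trace through this code step by step.

Initialize: alpha = 1.0
Entering loop: for step in range(4):
After iteration 1: step = 0, alpha = 0.5
After iteration 2: step = 1, alpha = 0.25
After iteration 3: step = 2, alpha = 0.125
After iteration 4: step = 3, alpha = 0.0625
Loop ends.

Final answer: 0.0625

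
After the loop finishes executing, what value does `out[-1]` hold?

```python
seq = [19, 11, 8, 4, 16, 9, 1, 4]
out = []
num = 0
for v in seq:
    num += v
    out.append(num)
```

Let's trace through this code step by step.

Initialize: seq = [19, 11, 8, 4, 16, 9, 1, 4]
Initialize: out = []
Initialize: num = 0
Entering loop: for v in seq:
After iteration 1: v = 19, out = [19], num = 19
After iteration 2: v = 11, out = [19, 30], num = 30
After iteration 3: v = 8, out = [19, 30, 38], num = 38
After iteration 4: v = 4, out = [19, 30, 38, 42], num = 42
After iteration 5: v = 16, out = [19, 30, 38, 42, 58], num = 58
After iteration 6: v = 9, out = [19, 30, 38, 42, 58, 67], num = 67
After iteration 7: v = 1, out = [19, 30, 38, 42, 58, 67, 68], num = 68
After iteration 8: v = 4, out = [19, 30, 38, 42, 58, 67, 68, 72], num = 72
Loop ends.
out[-1] = 72

Final answer: 72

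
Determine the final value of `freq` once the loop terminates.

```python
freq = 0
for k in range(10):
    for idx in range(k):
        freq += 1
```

Let's trace through this code step by step.

Initialize: freq = 0
Entering loop: for k in range(10):
After iteration 1: k = 0, freq = 0
After iteration 2: k = 1, freq = 1, idx = 0
After iteration 3: k = 2, freq = 3, idx = 1
After iteration 4: k = 3, freq = 6, idx = 2
After iteration 5: k = 4, freq = 10, idx = 3
After iteration 6: k = 5, freq = 15, idx = 4
After iteration 7: k = 6, freq = 21, idx = 5
After iteration 8: k = 7, freq = 28, idx = 6
After iteration 9: k = 8, freq = 36, idx = 7
After iteration 10: k = 9, freq = 45, idx = 8
Loop ends.

Final answer: 45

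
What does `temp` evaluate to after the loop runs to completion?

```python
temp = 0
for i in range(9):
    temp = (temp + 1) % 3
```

Let's trace through this code step by step.

Initialize: temp = 0
Entering loop: for i in range(9):
After iteration 1: i = 0, temp = 1
After iteration 2: i = 1, temp = 2
After iteration 3: i = 2, temp = 0
After iteration 4: i = 3, temp = 1
After iteration 5: i = 4, temp = 2
After iteration 6: i = 5, temp = 0
After iteration 7: i = 6, temp = 1
After iteration 8: i = 7, temp = 2
After iteration 9: i = 8, temp = 0
Loop ends.

Final answer: 0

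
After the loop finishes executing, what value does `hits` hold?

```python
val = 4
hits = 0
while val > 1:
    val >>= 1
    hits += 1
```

Let's trace through this code step by step.

Initialize: val = 4
Initialize: hits = 0
Entering loop: while val > 1:
After iteration 1: val = 2, hits = 1
After iteration 2: val = 1, hits = 2
Loop ends.

Final answer: 2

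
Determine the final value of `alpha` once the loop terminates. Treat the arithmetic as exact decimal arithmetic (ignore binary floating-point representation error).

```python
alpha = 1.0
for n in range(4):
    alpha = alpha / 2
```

Let's trace through this code step by step.

Initialize: alpha = 1.0
Entering loop: for n in range(4):
After iteration 1: n = 0, alpha = 0.5
After iteration 2: n = 1, alpha = 0.25
After iteration 3: n = 2, alpha = 0.125
After iteration 4: n = 3, alpha = 0.0625
Loop ends.

Final answer: 0.0625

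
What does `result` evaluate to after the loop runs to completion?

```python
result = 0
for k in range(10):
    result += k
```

Let's trace through this code step by step.

Initialize: result = 0
Entering loop: for k in range(10):
After iteration 1: k = 0, result = 0
After iteration 2: k = 1, result = 1
After iteration 3: k = 2, result = 3
After iteration 4: k = 3, result = 6
After iteration 5: k = 4, result = 10
After iteration 6: k = 5, result = 15
After iteration 7: k = 6, result = 21
After iteration 8: k = 7, result = 28
After iteration 9: k = 8, result = 36
After iteration 10: k = 9, result = 45
Loop ends.

Final answer: 45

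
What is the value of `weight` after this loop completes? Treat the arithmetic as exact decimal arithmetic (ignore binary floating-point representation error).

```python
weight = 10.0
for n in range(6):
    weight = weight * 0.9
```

Let's trace through this code step by step.

Initialize: weight = 10.0
Entering loop: for n in range(6):
After iteration 1: n = 0, weight = 9.0
After iteration 2: n = 1, weight = 8.1
After iteration 3: n = 2, weight = 7.29
After iteration 4: n = 3, weight = 6.561
After iteration 5: n = 4, weight = 5.9049
After iteration 6: n = 5, weight = 5.31441
Loop ends.

Final answer: 5.31441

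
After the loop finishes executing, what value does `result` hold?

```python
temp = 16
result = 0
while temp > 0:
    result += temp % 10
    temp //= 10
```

Let's trace through this code step by step.

Initialize: temp = 16
Initialize: result = 0
Entering loop: while temp > 0:
After iteration 1: temp = 1, result = 6
After iteration 2: temp = 0, result = 7
Loop ends.

Final answer: 7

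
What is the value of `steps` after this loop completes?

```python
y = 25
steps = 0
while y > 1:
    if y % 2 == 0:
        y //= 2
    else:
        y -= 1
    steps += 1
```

Let's trace through this code step by step.

Initialize: y = 25
Initialize: steps = 0
Entering loop: while y > 1:
After iteration 1: y = 24, steps = 1
After iteration 2: y = 12, steps = 2
After iteration 3: y = 6, steps = 3
After iteration 4: y = 3, steps = 4
After iteration 5: y = 2, steps = 5
After iteration 6: y = 1, steps = 6
Loop ends.

Final answer: 6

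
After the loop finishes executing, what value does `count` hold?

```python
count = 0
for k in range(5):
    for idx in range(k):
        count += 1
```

Let's trace through this code step by step.

Initialize: count = 0
Entering loop: for k in range(5):
After iteration 1: k = 0, count = 0
After iteration 2: k = 1, count = 1, idx = 0
After iteration 3: k = 2, count = 3, idx = 1
After iteration 4: k = 3, count = 6, idx = 2
After iteration 5: k = 4, count = 10, idx = 3
Loop ends.

Final answer: 10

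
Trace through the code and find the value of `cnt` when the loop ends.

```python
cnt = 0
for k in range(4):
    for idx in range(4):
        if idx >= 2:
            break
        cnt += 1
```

Let's trace through this code step by step.

Initialize: cnt = 0
Entering loop: for k in range(4):
After iteration 1: k = 0, cnt = 2
After iteration 2: k = 1, cnt = 4
After iteration 3: k = 2, cnt = 6
After iteration 4: k = 3, cnt = 8
Loop ends.

Final answer: 8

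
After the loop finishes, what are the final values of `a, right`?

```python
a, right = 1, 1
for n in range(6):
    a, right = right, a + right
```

Let's trace through this code step by step.

Initialize: a = 1
Initialize: right = 1
Entering loop: for n in range(6):
After iteration 1: n = 0, a = 1, right = 2
After iteration 2: n = 1, a = 2, right = 3
After iteration 3: n = 2, a = 3, right = 5
After iteration 4: n = 3, a = 5, right = 8
After iteration 5: n = 4, a = 8, right = 13
After iteration 6: n = 5, a = 13, right = 21
Loop ends.

Final answer: 13, 21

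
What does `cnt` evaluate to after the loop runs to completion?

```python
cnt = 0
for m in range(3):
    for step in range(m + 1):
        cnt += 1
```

Let's trace through this code step by step.

Initialize: cnt = 0
Entering loop: for m in range(3):
After iteration 1: m = 0, cnt = 1, step = 0
After iteration 2: m = 1, cnt = 3, step = 1
After iteration 3: m = 2, cnt = 6, step = 2
Loop ends.

Final answer: 6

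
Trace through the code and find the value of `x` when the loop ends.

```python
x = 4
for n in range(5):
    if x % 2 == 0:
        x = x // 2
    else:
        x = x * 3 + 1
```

Let's trace through this code step by step.

Initialize: x = 4
Entering loop: for n in range(5):
After iteration 1: n = 0, x = 2
After iteration 2: n = 1, x = 1
After iteration 3: n = 2, x = 4
After iteration 4: n = 3, x = 2
After iteration 5: n = 4, x = 1
Loop ends.

Final answer: 1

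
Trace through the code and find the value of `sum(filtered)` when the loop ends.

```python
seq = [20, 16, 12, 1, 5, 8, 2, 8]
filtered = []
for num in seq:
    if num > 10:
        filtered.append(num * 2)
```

Let's trace through this code step by step.

Initialize: seq = [20, 16, 12, 1, 5, 8, 2, 8]
Initialize: filtered = []
Entering loop: for num in seq:
After iteration 1: num = 20, filtered = [40]
After iteration 2: num = 16, filtered = [40, 32]
After iteration 3: num = 12, filtered = [40, 32, 24]
After iteration 4: num = 1, filtered = [40, 32, 24]
After iteration 5: num = 5, filtered = [40, 32, 24]
After iteration 6: num = 8, filtered = [40, 32, 24]
After iteration 7: num = 2, filtered = [40, 32, 24]
After iteration 8: num = 8, filtered = [40, 32, 24]
Loop ends.
sum(filtered) = 96

Final answer: 96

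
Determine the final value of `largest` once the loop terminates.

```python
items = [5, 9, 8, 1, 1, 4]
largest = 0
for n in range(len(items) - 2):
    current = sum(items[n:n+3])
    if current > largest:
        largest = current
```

Let's trace through this code step by step.

Initialize: items = [5, 9, 8, 1, 1, 4]
Initialize: largest = 0
Entering loop: for n in range(len(items) - 2):
After iteration 1: n = 0, largest = 22, current = 22
After iteration 2: n = 1, largest = 22, current = 18
After iteration 3: n = 2, largest = 22, current = 10
After iteration 4: n = 3, largest = 22, current = 6
Loop ends.

Final answer: 22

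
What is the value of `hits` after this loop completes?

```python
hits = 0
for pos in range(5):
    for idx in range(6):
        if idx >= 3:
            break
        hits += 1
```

Let's trace through this code step by step.

Initialize: hits = 0
Entering loop: for pos in range(5):
After iteration 1: pos = 0, hits = 3
After iteration 2: pos = 1, hits = 6
After iteration 3: pos = 2, hits = 9
After iteration 4: pos = 3, hits = 12
After iteration 5: pos = 4, hits = 15
Loop ends.

Final answer: 15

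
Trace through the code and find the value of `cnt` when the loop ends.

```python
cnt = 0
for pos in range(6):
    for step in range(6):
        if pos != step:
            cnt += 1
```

Let's trace through this code step by step.

Initialize: cnt = 0
Entering loop: for pos in range(6):
After iteration 1: pos = 0, cnt = 5
After iteration 2: pos = 1, cnt = 10
After iteration 3: pos = 2, cnt = 15
After iteration 4: pos = 3, cnt = 20
After iteration 5: pos = 4, cnt = 25
After iteration 6: pos = 5, cnt = 30
Loop ends.

Final answer: 30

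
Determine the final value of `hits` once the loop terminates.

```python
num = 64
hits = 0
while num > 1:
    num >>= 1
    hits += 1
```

Let's trace through this code step by step.

Initialize: num = 64
Initialize: hits = 0
Entering loop: while num > 1:
After iteration 1: num = 32, hits = 1
After iteration 2: num = 16, hits = 2
After iteration 3: num = 8, hits = 3
After iteration 4: num = 4, hits = 4
After iteration 5: num = 2, hits = 5
After iteration 6: num = 1, hits = 6
Loop ends.

Final answer: 6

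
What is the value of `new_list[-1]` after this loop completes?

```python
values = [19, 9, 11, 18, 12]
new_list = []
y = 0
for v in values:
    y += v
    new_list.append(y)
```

Let's trace through this code step by step.

Initialize: values = [19, 9, 11, 18, 12]
Initialize: new_list = []
Initialize: y = 0
Entering loop: for v in values:
After iteration 1: v = 19, new_list = [19], y = 19
After iteration 2: v = 9, new_list = [19, 28], y = 28
After iteration 3: v = 11, new_list = [19, 28, 39], y = 39
After iteration 4: v = 18, new_list = [19, 28, 39, 57], y = 57
After iteration 5: v = 12, new_list = [19, 28, 39, 57, 69], y = 69
Loop ends.
new_list[-1] = 69

Final answer: 69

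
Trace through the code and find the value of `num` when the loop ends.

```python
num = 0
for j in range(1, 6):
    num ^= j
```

Let's trace through this code step by step.

Initialize: num = 0
Entering loop: for j in range(1, 6):
After iteration 1: j = 1, num = 1
After iteration 2: j = 2, num = 3
After iteration 3: j = 3, num = 0
After iteration 4: j = 4, num = 4
After iteration 5: j = 5, num = 1
Loop ends.

Final answer: 1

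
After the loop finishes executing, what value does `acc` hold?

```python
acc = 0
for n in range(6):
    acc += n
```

Let's trace through this code step by step.

Initialize: acc = 0
Entering loop: for n in range(6):
After iteration 1: n = 0, acc = 0
After iteration 2: n = 1, acc = 1
After iteration 3: n = 2, acc = 3
After iteration 4: n = 3, acc = 6
After iteration 5: n = 4, acc = 10
After iteration 6: n = 5, acc = 15
Loop ends.

Final answer: 15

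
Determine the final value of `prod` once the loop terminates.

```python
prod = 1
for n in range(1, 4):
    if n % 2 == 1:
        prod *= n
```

Let's trace through this code step by step.

Initialize: prod = 1
Entering loop: for n in range(1, 4):
After iteration 1: n = 1, prod = 1
After iteration 2: n = 2, prod = 1
After iteration 3: n = 3, prod = 3
Loop ends.

Final answer: 3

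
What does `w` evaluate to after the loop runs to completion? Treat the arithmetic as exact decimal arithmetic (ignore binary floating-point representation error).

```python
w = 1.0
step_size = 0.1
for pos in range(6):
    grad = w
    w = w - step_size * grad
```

Let's trace through this code step by step.

Initialize: w = 1.0
Initialize: step_size = 0.1
Entering loop: for pos in range(6):
After iteration 1: pos = 0, w = 0.9, grad = 1.0
After iteration 2: pos = 1, w = 0.81, grad = 0.9
After iteration 3: pos = 2, w = 0.729, grad = 0.81
After iteration 4: pos = 3, w = 0.6561, grad = 0.729
After iteration 5: pos = 4, w = 0.59049, grad = 0.6561
After iteration 6: pos = 5, w = 0.531441, grad = 0.59049
Loop ends.

Final answer: 0.531441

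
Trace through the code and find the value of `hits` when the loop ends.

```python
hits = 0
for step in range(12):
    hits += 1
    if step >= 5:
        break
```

Let's trace through this code step by step.

Initialize: hits = 0
Entering loop: for step in range(12):
After iteration 1: step = 0, hits = 1
After iteration 2: step = 1, hits = 2
After iteration 3: step = 2, hits = 3
After iteration 4: step = 3, hits = 4
After iteration 5: step = 4, hits = 5
After iteration 6: step = 5, hits = 6
Loop ends.

Final answer: 6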